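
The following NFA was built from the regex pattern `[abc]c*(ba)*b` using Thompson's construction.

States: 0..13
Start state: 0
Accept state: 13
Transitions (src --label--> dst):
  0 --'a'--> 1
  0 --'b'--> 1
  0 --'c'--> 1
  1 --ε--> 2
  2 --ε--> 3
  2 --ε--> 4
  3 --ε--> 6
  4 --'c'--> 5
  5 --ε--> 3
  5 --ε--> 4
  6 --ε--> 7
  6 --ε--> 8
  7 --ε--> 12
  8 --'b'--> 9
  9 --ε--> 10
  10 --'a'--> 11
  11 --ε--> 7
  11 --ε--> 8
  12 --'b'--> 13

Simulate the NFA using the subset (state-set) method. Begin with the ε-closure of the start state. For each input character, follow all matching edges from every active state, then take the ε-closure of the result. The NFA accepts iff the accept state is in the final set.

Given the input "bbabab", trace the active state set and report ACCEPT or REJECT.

initial (ε-close {0}): {0}
'b' @ 1: {1,2,3,4,6,7,8,12}
'b' @ 2: {9,10,13}  ✓accept
'a' @ 3: {7,8,11,12}
'b' @ 4: {9,10,13}  ✓accept
'a' @ 5: {7,8,11,12}
'b' @ 6: {9,10,13}  ✓accept
final: {9,10,13}; accept 13 in set

Answer: ACCEPT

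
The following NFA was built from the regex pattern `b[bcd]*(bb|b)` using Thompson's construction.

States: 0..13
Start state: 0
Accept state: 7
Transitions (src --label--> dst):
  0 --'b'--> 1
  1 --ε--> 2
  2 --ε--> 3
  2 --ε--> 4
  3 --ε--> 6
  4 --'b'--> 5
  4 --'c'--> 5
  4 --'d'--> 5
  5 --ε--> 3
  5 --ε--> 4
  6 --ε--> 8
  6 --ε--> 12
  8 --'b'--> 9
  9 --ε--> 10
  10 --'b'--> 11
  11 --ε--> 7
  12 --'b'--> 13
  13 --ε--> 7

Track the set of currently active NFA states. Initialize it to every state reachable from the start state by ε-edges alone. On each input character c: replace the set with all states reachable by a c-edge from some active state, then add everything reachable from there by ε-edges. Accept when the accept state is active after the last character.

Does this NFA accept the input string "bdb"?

initial (ε-close {0}): {0}
'b' @ 1: {1,2,3,4,6,8,12}
'd' @ 2: {3,4,5,6,8,12}
'b' @ 3: {3,4,5,6,7,8,9,10,12,13}  [accepting]
final: {3,4,5,6,7,8,9,10,12,13}; accept 7 in set

Answer: ACCEPT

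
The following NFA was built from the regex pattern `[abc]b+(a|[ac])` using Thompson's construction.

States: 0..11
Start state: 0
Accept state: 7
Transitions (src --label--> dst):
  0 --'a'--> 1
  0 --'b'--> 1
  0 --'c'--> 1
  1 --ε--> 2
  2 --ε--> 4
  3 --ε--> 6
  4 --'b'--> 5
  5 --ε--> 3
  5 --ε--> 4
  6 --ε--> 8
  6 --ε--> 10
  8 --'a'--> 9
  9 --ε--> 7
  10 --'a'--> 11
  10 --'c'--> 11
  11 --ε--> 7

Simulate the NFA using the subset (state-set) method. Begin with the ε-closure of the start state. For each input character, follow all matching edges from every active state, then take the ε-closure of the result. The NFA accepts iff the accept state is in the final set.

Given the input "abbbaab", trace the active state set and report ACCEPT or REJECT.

Answer: REJECT

Steps:
initial (ε-close {0}): {0}
'a' @ 1: {1,2,4}
'b' @ 2: {3,4,5,6,8,10}
'b' @ 3: {3,4,5,6,8,10}
'b' @ 4: {3,4,5,6,8,10}
'a' @ 5: {7,9,11}  (accept∈set)
'a' @ 6: {}  — state set empty
rest 'b' ignored (set empty)
final: {}; accept 7 not in set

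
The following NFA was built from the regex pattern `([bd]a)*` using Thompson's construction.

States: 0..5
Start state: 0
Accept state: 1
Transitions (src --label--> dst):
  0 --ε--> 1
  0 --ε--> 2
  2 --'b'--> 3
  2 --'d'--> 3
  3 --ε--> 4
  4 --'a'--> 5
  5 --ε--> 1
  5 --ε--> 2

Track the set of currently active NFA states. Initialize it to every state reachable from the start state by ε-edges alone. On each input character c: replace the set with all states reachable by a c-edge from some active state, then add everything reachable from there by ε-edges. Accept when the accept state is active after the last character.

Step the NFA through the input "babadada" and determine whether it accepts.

Answer: ACCEPT

Derivation:
S₀ = ε-closure({0}) = {0,1,2}
'b' @ 1: {3,4}
'a' @ 2: {1,2,5}  (accept∈set)
'b' @ 3: {3,4}
'a' @ 4: {1,2,5}  (accept∈set)
'd' @ 5: {3,4}
'a' @ 6: {1,2,5}  (accept∈set)
'd' @ 7: {3,4}
'a' @ 8: {1,2,5}  (accept∈set)
after full input: {1,2,5}  (accept=1 in)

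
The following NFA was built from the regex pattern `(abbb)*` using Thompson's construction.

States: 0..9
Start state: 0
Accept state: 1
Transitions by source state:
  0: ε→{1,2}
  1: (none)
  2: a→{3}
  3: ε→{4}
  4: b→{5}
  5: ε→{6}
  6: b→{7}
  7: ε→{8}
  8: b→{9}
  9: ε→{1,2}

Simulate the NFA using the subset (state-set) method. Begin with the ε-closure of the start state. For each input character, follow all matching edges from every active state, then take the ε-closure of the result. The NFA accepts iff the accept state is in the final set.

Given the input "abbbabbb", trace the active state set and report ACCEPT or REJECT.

initial (ε-close {0}): {0,1,2}
'a' @ 1: {3,4}
'b' @ 2: {5,6}
'b' @ 3: {7,8}
'b' @ 4: {1,2,9}  (accept∈set)
'a' @ 5: {3,4}
'b' @ 6: {5,6}
'b' @ 7: {7,8}
'b' @ 8: {1,2,9}  (accept∈set)
after full input: {1,2,9}  (accept=1 in)

Answer: ACCEPT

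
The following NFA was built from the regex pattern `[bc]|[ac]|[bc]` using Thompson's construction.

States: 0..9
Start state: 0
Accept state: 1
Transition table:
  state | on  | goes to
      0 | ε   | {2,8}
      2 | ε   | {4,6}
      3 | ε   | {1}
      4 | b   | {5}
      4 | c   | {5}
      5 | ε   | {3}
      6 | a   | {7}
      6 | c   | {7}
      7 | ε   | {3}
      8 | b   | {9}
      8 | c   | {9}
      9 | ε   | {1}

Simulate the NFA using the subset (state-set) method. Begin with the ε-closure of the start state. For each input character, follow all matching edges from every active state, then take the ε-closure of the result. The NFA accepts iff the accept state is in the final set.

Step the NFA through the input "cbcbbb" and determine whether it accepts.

start: ε-closure({0}) = {0,2,4,6,8}
'c' @ 1: {1,3,5,7,9}  [accepting]
'b' @ 2: {}  — dead — no transitions
rest 'cbbb' ignored (set empty)
after full input: {}  (accept=1 not in)

Answer: REJECT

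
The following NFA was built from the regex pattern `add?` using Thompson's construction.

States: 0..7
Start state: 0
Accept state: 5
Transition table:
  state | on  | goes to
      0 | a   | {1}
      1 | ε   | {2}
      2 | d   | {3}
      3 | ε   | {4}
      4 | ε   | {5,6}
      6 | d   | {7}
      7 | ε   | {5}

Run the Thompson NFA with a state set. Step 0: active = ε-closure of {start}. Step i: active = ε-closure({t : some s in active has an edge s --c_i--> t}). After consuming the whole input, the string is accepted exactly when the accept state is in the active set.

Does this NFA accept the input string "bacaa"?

Answer: REJECT

Derivation:
initial (ε-close {0}): {0}
'b' @ 1: {}  — no active states
rest 'acaa' ignored (set empty)
end set {} — state 5 not in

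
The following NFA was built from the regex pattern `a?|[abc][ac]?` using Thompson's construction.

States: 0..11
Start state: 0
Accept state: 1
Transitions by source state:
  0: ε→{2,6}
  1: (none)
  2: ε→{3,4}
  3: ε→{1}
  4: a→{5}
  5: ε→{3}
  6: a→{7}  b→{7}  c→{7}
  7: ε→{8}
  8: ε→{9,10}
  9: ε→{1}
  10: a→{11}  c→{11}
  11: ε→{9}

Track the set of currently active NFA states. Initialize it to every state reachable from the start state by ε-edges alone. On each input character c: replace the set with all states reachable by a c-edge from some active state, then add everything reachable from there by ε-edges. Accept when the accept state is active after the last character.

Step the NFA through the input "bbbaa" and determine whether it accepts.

initial (ε-close {0}): {0,1,2,3,4,6}
'b' @ 1: {1,7,8,9,10}  [accepting]
'b' @ 2: {}  — state set empty
rest 'baa' ignored (set empty)
after full input: {}  (accept=1 not in)

Answer: REJECT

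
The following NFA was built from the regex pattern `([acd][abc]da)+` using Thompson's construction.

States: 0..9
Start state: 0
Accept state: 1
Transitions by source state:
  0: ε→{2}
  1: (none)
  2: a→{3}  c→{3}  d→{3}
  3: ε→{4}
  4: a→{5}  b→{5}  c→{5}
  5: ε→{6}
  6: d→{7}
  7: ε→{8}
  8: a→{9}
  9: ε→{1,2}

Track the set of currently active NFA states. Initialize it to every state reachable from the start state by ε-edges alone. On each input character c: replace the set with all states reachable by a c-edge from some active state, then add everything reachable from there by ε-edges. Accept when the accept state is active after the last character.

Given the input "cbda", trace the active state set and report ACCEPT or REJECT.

Answer: ACCEPT

Steps:
start: ε-closure({0}) = {0,2}
'c' @ 1: {3,4}
'b' @ 2: {5,6}
'd' @ 3: {7,8}
'a' @ 4: {1,2,9}  ✓accept
end set {1,2,9} — state 1 in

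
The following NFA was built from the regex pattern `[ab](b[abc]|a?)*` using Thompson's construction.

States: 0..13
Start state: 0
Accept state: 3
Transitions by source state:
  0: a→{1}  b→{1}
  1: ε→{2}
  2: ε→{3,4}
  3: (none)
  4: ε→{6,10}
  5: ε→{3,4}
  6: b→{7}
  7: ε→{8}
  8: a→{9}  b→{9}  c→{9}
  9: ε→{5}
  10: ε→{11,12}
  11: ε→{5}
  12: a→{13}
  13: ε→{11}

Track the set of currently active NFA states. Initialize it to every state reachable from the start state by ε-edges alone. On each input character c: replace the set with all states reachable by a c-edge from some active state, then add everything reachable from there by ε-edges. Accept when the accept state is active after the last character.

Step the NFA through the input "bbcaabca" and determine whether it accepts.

S₀ = ε-closure({0}) = {0}
'b' @ 1: {1,2,3,4,5,6,10,11,12}  [accepting]
'b' @ 2: {7,8}
'c' @ 3: {3,4,5,6,9,10,11,12}  [accepting]
'a' @ 4: {3,4,5,6,10,11,12,13}  [accepting]
'a' @ 5: {3,4,5,6,10,11,12,13}  [accepting]
'b' @ 6: {7,8}
'c' @ 7: {3,4,5,6,9,10,11,12}  [accepting]
'a' @ 8: {3,4,5,6,10,11,12,13}  [accepting]
end set {3,4,5,6,10,11,12,13} — state 3 in

Answer: ACCEPT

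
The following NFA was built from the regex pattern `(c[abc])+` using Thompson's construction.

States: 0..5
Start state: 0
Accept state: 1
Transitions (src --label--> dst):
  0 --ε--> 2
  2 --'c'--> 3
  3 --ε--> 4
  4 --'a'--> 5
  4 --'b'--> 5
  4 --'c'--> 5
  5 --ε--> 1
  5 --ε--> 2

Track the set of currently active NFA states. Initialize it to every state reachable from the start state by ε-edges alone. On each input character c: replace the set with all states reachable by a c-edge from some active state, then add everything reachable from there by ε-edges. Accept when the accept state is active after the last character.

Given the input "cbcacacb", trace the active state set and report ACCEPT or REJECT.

Answer: ACCEPT

Steps:
start: ε-closure({0}) = {0,2}
'c' @ 1: {3,4}
'b' @ 2: {1,2,5}  (accept∈set)
'c' @ 3: {3,4}
'a' @ 4: {1,2,5}  (accept∈set)
'c' @ 5: {3,4}
'a' @ 6: {1,2,5}  (accept∈set)
'c' @ 7: {3,4}
'b' @ 8: {1,2,5}  (accept∈set)
end set {1,2,5} — state 1 in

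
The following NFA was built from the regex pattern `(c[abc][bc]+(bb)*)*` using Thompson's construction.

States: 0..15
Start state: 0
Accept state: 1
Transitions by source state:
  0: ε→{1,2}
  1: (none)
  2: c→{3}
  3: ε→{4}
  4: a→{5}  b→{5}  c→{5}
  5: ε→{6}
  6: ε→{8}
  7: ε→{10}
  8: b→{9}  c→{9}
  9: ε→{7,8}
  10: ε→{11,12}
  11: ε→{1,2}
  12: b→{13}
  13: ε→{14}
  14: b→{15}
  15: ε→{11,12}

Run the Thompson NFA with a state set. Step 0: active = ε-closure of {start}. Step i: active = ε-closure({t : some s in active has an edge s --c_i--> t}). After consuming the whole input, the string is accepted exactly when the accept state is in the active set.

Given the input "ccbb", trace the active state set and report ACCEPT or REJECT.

initial (ε-close {0}): {0,1,2}
'c' @ 1: {3,4}
'c' @ 2: {5,6,8}
'b' @ 3: {1,2,7,8,9,10,11,12}  (accept∈set)
'b' @ 4: {1,2,7,8,9,10,11,12,13,14}  (accept∈set)
end set {1,2,7,8,9,10,11,12,13,14} — state 1 in

Answer: ACCEPT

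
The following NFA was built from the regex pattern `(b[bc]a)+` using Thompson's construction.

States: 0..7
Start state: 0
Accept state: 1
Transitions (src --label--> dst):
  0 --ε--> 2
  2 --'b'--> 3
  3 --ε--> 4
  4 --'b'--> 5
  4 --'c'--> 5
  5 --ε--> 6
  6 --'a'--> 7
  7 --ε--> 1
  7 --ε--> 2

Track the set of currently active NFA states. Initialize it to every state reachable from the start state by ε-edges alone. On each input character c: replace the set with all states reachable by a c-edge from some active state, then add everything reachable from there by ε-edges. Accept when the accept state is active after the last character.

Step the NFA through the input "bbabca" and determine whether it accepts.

start: ε-closure({0}) = {0,2}
'b' @ 1: {3,4}
'b' @ 2: {5,6}
'a' @ 3: {1,2,7}  [accepting]
'b' @ 4: {3,4}
'c' @ 5: {5,6}
'a' @ 6: {1,2,7}  [accepting]
final: {1,2,7}; accept 1 in set

Answer: ACCEPT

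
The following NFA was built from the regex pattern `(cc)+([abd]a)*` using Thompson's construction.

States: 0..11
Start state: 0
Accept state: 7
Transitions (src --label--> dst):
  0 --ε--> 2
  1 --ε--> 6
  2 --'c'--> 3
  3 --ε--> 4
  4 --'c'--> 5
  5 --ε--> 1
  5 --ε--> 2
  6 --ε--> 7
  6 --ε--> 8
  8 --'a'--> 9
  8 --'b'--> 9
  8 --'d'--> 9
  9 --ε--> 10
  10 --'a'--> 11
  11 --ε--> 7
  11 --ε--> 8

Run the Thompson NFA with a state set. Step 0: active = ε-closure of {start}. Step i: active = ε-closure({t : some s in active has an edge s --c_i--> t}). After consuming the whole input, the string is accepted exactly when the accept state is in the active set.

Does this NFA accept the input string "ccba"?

Answer: ACCEPT

Derivation:
initial (ε-close {0}): {0,2}
'c' @ 1: {3,4}
'c' @ 2: {1,2,5,6,7,8}  [accepting]
'b' @ 3: {9,10}
'a' @ 4: {7,8,11}  [accepting]
after full input: {7,8,11}  (accept=7 in)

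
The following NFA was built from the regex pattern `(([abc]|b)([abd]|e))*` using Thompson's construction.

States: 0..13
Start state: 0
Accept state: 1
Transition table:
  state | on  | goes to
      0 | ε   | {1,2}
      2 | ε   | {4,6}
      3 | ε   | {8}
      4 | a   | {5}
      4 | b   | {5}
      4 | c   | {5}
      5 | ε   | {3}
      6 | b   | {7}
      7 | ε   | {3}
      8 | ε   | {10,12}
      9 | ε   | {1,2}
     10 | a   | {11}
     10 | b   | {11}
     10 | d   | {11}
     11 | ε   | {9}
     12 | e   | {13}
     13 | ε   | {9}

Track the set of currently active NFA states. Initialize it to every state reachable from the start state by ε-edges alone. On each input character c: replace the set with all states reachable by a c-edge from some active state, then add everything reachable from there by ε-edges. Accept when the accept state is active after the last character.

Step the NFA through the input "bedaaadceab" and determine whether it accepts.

Answer: REJECT

Steps:
initial (ε-close {0}): {0,1,2,4,6}
'b' @ 1: {3,5,7,8,10,12}
'e' @ 2: {1,2,4,6,9,13}  [accepting]
'd' @ 3: {}  — state set empty
rest 'aaadceab' ignored (set empty)
end set {} — state 1 not in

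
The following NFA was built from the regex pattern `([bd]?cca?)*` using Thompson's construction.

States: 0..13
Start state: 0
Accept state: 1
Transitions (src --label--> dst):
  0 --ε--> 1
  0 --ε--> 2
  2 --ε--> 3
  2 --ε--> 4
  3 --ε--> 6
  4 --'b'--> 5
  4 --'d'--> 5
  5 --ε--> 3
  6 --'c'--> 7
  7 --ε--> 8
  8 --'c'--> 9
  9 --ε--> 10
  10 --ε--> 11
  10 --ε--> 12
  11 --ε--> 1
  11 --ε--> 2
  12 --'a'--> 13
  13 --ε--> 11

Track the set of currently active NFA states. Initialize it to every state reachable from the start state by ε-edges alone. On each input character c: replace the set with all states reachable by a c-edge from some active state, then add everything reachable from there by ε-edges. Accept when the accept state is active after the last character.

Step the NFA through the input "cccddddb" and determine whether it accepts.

Answer: REJECT

Trace:
start: ε-closure({0}) = {0,1,2,3,4,6}
'c' @ 1: {7,8}
'c' @ 2: {1,2,3,4,6,9,10,11,12}  ✓accept
'c' @ 3: {7,8}
'd' @ 4: {}  — state set empty
rest 'dddb' ignored (set empty)
after full input: {}  (accept=1 not in)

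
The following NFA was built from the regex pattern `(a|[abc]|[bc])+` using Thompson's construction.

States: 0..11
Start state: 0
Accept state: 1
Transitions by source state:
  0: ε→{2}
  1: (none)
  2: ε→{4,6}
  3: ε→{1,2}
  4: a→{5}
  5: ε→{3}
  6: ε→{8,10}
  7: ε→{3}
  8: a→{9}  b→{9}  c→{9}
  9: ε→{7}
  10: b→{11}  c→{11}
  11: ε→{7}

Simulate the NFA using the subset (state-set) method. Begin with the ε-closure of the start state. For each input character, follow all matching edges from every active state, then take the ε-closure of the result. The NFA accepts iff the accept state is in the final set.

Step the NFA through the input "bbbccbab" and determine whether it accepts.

Answer: ACCEPT

Steps:
S₀ = ε-closure({0}) = {0,2,4,6,8,10}
'b' @ 1: {1,2,3,4,6,7,8,9,10,11}  [accepting]
'b' @ 2: {1,2,3,4,6,7,8,9,10,11}  [accepting]
'b' @ 3: {1,2,3,4,6,7,8,9,10,11}  [accepting]
'c' @ 4: {1,2,3,4,6,7,8,9,10,11}  [accepting]
'c' @ 5: {1,2,3,4,6,7,8,9,10,11}  [accepting]
'b' @ 6: {1,2,3,4,6,7,8,9,10,11}  [accepting]
'a' @ 7: {1,2,3,4,5,6,7,8,9,10}  [accepting]
'b' @ 8: {1,2,3,4,6,7,8,9,10,11}  [accepting]
end set {1,2,3,4,6,7,8,9,10,11} — state 1 in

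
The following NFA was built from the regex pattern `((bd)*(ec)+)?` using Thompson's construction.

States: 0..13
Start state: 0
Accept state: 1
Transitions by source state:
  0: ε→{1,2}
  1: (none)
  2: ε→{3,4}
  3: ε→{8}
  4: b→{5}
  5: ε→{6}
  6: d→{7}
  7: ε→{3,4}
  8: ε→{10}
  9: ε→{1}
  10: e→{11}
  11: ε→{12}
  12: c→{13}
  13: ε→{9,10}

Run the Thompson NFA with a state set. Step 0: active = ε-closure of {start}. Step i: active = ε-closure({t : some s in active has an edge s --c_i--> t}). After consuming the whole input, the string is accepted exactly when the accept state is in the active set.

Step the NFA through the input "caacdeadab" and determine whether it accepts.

Answer: REJECT

Trace:
S₀ = ε-closure({0}) = {0,1,2,3,4,8,10}
'c' @ 1: {}  — dead — no transitions
rest 'aacdeadab' ignored (set empty)
final: {}; accept 1 not in set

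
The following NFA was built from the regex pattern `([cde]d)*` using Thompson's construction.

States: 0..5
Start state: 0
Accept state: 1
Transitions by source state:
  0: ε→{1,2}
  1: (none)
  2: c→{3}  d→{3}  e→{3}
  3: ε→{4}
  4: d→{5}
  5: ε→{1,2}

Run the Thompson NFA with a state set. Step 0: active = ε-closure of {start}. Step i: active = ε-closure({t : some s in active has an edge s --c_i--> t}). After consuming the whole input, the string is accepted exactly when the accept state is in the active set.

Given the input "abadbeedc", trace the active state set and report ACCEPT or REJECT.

initial (ε-close {0}): {0,1,2}
'a' @ 1: {}  — no active states
rest 'badbeedc' ignored (set empty)
end set {} — state 1 not in

Answer: REJECT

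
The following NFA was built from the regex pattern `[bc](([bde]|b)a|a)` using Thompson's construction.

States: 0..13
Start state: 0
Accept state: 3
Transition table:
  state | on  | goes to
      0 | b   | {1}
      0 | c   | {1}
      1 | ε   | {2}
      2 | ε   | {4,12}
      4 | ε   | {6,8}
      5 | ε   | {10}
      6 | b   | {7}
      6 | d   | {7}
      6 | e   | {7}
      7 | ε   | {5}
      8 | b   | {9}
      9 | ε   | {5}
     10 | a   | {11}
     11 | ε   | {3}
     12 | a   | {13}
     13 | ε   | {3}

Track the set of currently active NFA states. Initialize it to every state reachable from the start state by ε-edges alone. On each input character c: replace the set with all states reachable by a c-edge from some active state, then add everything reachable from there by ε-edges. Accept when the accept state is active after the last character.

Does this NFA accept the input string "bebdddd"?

Answer: REJECT

Derivation:
initial (ε-close {0}): {0}
'b' @ 1: {1,2,4,6,8,12}
'e' @ 2: {5,7,10}
'b' @ 3: {}  — dead — no transitions
rest 'dddd' ignored (set empty)
final: {}; accept 3 not in set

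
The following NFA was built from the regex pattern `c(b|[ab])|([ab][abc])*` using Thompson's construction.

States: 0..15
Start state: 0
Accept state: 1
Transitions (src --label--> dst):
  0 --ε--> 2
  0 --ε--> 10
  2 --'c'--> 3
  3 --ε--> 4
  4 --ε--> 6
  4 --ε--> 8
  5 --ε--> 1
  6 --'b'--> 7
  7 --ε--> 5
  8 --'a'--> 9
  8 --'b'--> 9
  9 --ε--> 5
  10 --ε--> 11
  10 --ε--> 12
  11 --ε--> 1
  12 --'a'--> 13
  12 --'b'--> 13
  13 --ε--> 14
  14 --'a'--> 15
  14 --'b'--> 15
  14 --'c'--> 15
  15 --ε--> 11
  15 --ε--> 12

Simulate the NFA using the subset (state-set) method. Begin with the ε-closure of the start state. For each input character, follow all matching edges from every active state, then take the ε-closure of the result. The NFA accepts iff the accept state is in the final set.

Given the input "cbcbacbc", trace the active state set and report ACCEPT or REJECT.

Answer: REJECT

Derivation:
S₀ = ε-closure({0}) = {0,1,2,10,11,12}
'c' @ 1: {3,4,6,8}
'b' @ 2: {1,5,7,9}  (accept∈set)
'c' @ 3: {}  — no active states
rest 'bacbc' ignored (set empty)
end set {} — state 1 not in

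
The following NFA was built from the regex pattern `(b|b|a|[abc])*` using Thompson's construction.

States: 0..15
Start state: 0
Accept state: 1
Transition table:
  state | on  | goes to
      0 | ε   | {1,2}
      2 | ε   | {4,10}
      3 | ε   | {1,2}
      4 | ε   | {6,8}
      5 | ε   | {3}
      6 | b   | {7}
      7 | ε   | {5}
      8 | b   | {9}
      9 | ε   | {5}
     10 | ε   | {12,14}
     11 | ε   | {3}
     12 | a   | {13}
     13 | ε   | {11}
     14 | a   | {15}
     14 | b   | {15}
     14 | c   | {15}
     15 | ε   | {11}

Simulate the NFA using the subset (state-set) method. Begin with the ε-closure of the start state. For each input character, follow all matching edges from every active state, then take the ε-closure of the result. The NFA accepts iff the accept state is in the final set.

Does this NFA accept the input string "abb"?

Answer: ACCEPT

Steps:
start: ε-closure({0}) = {0,1,2,4,6,8,10,12,14}
'a' @ 1: {1,2,3,4,6,8,10,11,12,13,14,15}  [accepting]
'b' @ 2: {1,2,3,4,5,6,7,8,9,10,11,12,14,15}  [accepting]
'b' @ 3: {1,2,3,4,5,6,7,8,9,10,11,12,14,15}  [accepting]
after full input: {1,2,3,4,5,6,7,8,9,10,11,12,14,15}  (accept=1 in)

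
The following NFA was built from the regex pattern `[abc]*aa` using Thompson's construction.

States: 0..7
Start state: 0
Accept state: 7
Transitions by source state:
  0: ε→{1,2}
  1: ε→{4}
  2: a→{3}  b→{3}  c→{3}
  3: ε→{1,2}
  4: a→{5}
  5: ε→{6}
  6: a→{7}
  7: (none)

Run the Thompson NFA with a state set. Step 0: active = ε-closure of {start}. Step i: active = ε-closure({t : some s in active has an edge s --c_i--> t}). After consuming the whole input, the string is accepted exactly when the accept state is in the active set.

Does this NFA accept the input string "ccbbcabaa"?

Answer: ACCEPT

Derivation:
initial (ε-close {0}): {0,1,2,4}
'c' @ 1: {1,2,3,4}
'c' @ 2: {1,2,3,4}
'b' @ 3: {1,2,3,4}
'b' @ 4: {1,2,3,4}
'c' @ 5: {1,2,3,4}
'a' @ 6: {1,2,3,4,5,6}
'b' @ 7: {1,2,3,4}
'a' @ 8: {1,2,3,4,5,6}
'a' @ 9: {1,2,3,4,5,6,7}  (accept∈set)
end set {1,2,3,4,5,6,7} — state 7 in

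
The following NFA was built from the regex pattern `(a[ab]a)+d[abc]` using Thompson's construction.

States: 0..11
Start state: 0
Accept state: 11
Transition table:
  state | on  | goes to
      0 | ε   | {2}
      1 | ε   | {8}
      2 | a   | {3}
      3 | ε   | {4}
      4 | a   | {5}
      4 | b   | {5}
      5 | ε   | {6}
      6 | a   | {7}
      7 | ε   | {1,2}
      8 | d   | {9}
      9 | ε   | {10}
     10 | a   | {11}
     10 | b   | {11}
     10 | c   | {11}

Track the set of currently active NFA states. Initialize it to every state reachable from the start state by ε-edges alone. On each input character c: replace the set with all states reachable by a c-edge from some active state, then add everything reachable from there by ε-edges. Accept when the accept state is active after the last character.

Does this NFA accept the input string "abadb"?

start: ε-closure({0}) = {0,2}
'a' @ 1: {3,4}
'b' @ 2: {5,6}
'a' @ 3: {1,2,7,8}
'd' @ 4: {9,10}
'b' @ 5: {11}  [accepting]
final: {11}; accept 11 in set

Answer: ACCEPT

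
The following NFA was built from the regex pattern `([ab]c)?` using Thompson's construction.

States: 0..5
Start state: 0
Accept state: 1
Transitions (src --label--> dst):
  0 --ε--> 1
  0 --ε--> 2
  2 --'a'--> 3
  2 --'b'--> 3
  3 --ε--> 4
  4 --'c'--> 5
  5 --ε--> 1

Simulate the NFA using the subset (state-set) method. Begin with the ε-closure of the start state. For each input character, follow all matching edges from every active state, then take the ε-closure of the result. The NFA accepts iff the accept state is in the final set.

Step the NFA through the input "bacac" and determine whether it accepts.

Answer: REJECT

Derivation:
initial (ε-close {0}): {0,1,2}
'b' @ 1: {3,4}
'a' @ 2: {}  — state set empty
rest 'cac' ignored (set empty)
end set {} — state 1 not in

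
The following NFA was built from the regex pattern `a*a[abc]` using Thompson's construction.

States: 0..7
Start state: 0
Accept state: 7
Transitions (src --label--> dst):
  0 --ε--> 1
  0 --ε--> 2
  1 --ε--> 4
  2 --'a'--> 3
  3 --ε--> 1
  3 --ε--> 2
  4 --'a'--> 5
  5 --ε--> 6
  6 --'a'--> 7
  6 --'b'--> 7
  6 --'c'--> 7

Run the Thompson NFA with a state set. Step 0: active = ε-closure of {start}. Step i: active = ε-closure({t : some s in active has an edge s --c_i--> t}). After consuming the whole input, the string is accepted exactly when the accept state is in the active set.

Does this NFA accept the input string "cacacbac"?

Answer: REJECT

Steps:
initial (ε-close {0}): {0,1,2,4}
'c' @ 1: {}  — state set empty
rest 'acacbac' ignored (set empty)
final: {}; accept 7 not in set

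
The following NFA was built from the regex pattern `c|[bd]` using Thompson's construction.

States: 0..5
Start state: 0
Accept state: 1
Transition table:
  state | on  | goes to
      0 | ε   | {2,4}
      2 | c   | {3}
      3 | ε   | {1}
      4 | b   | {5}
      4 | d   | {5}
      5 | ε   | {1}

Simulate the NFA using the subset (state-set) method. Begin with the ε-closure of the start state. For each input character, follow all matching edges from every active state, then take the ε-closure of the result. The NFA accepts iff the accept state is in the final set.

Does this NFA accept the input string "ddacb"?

Answer: REJECT

Derivation:
S₀ = ε-closure({0}) = {0,2,4}
'd' @ 1: {1,5}  (accept∈set)
'd' @ 2: {}  — state set empty
rest 'acb' ignored (set empty)
final: {}; accept 1 not in set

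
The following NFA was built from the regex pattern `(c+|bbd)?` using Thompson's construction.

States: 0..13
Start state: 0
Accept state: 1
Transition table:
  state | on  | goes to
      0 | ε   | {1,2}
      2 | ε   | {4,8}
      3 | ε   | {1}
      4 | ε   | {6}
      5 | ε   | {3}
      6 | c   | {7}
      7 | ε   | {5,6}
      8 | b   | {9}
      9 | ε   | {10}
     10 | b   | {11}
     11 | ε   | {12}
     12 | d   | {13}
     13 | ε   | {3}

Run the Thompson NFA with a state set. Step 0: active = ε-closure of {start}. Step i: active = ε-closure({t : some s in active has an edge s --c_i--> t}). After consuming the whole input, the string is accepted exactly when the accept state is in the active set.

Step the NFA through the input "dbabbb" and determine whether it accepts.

S₀ = ε-closure({0}) = {0,1,2,4,6,8}
'd' @ 1: {}  — no active states
rest 'babbb' ignored (set empty)
after full input: {}  (accept=1 not in)

Answer: REJECT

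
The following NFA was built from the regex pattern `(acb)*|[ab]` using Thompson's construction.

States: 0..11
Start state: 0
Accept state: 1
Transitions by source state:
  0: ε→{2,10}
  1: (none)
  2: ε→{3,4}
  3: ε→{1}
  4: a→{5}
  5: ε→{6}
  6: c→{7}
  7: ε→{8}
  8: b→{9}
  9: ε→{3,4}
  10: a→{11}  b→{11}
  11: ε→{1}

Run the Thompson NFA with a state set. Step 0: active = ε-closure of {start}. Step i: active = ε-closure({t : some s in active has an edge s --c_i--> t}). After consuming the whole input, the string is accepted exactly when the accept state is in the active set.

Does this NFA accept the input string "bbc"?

Answer: REJECT

Steps:
start: ε-closure({0}) = {0,1,2,3,4,10}
'b' @ 1: {1,11}  (accept∈set)
'b' @ 2: {}  — dead — no transitions
rest 'c' ignored (set empty)
end set {} — state 1 not in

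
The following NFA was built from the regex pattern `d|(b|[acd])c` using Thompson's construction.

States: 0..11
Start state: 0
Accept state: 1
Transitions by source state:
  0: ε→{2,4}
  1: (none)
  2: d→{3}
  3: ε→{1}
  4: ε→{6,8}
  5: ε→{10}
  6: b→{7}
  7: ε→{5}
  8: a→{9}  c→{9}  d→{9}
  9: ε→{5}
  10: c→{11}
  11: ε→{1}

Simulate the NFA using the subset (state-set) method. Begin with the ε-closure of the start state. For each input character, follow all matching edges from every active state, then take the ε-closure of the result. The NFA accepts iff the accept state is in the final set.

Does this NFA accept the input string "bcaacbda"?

Answer: REJECT

Trace:
initial (ε-close {0}): {0,2,4,6,8}
'b' @ 1: {5,7,10}
'c' @ 2: {1,11}  ✓accept
'a' @ 3: {}  — dead — no transitions
rest 'acbda' ignored (set empty)
final: {}; accept 1 not in set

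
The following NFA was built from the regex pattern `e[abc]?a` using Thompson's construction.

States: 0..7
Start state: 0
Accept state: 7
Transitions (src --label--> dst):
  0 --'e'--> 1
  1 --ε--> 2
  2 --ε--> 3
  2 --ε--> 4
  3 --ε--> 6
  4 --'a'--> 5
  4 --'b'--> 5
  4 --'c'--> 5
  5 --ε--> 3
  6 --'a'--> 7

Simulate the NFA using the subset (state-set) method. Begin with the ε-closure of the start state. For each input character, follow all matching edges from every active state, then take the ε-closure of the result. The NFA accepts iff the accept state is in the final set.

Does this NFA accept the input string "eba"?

start: ε-closure({0}) = {0}
'e' @ 1: {1,2,3,4,6}
'b' @ 2: {3,5,6}
'a' @ 3: {7}  (accept∈set)
after full input: {7}  (accept=7 in)

Answer: ACCEPT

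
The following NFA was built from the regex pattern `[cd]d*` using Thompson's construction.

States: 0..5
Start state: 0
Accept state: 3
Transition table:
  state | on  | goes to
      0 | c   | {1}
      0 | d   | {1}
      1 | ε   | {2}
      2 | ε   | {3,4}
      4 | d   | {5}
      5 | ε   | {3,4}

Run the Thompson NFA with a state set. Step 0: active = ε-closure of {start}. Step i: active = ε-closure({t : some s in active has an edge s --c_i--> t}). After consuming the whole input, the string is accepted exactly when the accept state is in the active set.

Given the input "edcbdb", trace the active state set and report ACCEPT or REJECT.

S₀ = ε-closure({0}) = {0}
'e' @ 1: {}  — dead — no transitions
rest 'dcbdb' ignored (set empty)
end set {} — state 3 not in

Answer: REJECT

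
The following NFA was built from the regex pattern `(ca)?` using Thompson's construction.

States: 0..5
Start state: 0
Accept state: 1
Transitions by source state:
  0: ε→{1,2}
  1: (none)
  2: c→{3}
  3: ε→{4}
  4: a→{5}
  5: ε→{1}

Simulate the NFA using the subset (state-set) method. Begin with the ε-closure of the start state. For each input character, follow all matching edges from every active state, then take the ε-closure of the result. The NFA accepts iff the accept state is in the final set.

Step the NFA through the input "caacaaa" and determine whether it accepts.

initial (ε-close {0}): {0,1,2}
'c' @ 1: {3,4}
'a' @ 2: {1,5}  [accepting]
'a' @ 3: {}  — no active states
rest 'caaa' ignored (set empty)
end set {} — state 1 not in

Answer: REJECT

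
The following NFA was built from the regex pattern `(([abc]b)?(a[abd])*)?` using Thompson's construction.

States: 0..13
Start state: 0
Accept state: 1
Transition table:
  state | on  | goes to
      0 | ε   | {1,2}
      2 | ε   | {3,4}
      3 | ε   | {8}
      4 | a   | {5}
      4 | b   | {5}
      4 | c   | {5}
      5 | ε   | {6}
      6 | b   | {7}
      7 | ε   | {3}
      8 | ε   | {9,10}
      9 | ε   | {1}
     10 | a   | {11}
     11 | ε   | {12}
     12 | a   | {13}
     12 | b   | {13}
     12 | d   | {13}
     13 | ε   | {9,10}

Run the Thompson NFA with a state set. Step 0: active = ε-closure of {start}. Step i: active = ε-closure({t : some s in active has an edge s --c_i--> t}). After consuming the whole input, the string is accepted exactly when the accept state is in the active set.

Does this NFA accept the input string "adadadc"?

Answer: REJECT

Trace:
initial (ε-close {0}): {0,1,2,3,4,8,9,10}
'a' @ 1: {5,6,11,12}
'd' @ 2: {1,9,10,13}  [accepting]
'a' @ 3: {11,12}
'd' @ 4: {1,9,10,13}  [accepting]
'a' @ 5: {11,12}
'd' @ 6: {1,9,10,13}  [accepting]
'c' @ 7: {}  — dead — no transitions
final: {}; accept 1 not in set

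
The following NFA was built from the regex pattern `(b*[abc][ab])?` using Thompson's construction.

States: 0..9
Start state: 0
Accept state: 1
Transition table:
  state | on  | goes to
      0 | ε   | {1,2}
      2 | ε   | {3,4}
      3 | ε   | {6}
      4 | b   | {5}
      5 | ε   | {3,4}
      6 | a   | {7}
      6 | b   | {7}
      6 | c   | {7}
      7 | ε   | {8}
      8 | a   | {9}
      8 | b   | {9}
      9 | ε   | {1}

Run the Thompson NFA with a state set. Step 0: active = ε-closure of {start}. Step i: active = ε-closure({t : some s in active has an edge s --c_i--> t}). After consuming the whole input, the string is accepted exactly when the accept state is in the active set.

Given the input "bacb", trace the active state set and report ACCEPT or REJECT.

Answer: REJECT

Trace:
initial (ε-close {0}): {0,1,2,3,4,6}
'b' @ 1: {3,4,5,6,7,8}
'a' @ 2: {1,7,8,9}  (accept∈set)
'c' @ 3: {}  — state set empty
rest 'b' ignored (set empty)
after full input: {}  (accept=1 not in)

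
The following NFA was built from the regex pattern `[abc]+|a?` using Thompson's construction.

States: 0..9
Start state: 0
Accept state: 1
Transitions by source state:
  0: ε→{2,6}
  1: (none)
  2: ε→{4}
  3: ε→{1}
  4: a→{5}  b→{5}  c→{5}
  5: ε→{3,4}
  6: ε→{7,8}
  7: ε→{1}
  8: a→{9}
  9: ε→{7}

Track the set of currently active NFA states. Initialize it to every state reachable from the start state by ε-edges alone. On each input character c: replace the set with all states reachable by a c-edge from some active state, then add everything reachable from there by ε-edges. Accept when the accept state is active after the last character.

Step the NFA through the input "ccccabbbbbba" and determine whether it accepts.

start: ε-closure({0}) = {0,1,2,4,6,7,8}
'c' @ 1: {1,3,4,5}  (accept∈set)
'c' @ 2: {1,3,4,5}  (accept∈set)
'c' @ 3: {1,3,4,5}  (accept∈set)
'c' @ 4: {1,3,4,5}  (accept∈set)
'a' @ 5: {1,3,4,5}  (accept∈set)
'b' @ 6: {1,3,4,5}  (accept∈set)
'b' @ 7: {1,3,4,5}  (accept∈set)
'b' @ 8: {1,3,4,5}  (accept∈set)
'b' @ 9: {1,3,4,5}  (accept∈set)
'b' @ 10: {1,3,4,5}  (accept∈set)
'b' @ 11: {1,3,4,5}  (accept∈set)
'a' @ 12: {1,3,4,5}  (accept∈set)
final: {1,3,4,5}; accept 1 in set

Answer: ACCEPT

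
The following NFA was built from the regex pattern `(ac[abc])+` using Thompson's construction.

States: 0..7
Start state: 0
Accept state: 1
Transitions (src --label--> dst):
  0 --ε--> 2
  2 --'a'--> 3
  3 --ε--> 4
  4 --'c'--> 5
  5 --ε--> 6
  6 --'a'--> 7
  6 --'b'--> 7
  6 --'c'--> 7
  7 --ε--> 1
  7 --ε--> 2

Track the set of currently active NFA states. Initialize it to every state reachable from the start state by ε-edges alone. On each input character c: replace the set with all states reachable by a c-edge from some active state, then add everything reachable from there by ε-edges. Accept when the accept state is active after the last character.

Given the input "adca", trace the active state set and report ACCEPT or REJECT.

Answer: REJECT

Steps:
initial (ε-close {0}): {0,2}
'a' @ 1: {3,4}
'd' @ 2: {}  — state set empty
rest 'ca' ignored (set empty)
end set {} — state 1 not in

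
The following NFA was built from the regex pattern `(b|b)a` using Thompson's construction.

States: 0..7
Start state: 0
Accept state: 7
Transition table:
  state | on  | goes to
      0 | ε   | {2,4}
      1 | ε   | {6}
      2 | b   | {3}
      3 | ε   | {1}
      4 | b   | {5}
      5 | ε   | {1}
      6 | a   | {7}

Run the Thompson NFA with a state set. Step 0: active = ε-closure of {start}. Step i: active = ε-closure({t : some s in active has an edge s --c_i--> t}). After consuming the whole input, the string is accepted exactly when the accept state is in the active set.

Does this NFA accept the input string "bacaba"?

S₀ = ε-closure({0}) = {0,2,4}
'b' @ 1: {1,3,5,6}
'a' @ 2: {7}  ✓accept
'c' @ 3: {}  — no active states
rest 'aba' ignored (set empty)
final: {}; accept 7 not in set

Answer: REJECT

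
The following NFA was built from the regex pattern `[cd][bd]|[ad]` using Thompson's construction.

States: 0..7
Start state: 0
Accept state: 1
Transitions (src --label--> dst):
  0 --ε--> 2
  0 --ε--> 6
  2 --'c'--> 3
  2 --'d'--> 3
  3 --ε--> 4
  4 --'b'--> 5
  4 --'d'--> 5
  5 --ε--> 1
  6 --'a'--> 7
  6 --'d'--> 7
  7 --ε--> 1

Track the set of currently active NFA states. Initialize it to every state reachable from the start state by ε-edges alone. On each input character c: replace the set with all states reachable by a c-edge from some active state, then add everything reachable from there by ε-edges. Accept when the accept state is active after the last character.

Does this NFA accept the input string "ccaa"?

Answer: REJECT

Steps:
initial (ε-close {0}): {0,2,6}
'c' @ 1: {3,4}
'c' @ 2: {}  — no active states
rest 'aa' ignored (set empty)
end set {} — state 1 not in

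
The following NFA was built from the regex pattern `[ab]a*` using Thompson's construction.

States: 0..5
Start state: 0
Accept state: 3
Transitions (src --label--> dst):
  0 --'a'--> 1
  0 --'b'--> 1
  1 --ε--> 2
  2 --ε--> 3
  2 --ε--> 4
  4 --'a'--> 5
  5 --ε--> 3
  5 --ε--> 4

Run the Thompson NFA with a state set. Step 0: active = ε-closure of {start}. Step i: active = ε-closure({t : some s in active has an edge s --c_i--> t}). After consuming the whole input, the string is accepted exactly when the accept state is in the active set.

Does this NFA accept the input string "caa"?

Answer: REJECT

Steps:
S₀ = ε-closure({0}) = {0}
'c' @ 1: {}  — no active states
rest 'aa' ignored (set empty)
final: {}; accept 3 not in set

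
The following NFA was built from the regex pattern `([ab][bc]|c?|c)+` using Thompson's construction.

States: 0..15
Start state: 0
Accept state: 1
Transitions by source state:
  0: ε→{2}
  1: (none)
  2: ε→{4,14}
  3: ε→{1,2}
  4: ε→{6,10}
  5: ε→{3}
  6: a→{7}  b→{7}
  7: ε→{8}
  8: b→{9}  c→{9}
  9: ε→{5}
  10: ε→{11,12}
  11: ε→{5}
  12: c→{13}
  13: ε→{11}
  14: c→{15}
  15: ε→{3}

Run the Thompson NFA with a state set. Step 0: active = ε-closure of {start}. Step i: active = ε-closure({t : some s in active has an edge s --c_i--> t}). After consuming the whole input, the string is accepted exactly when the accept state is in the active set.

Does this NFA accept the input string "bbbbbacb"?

Answer: REJECT

Derivation:
start: ε-closure({0}) = {0,1,2,3,4,5,6,10,11,12,14}
'b' @ 1: {7,8}
'b' @ 2: {1,2,3,4,5,6,9,10,11,12,14}  (accept∈set)
'b' @ 3: {7,8}
'b' @ 4: {1,2,3,4,5,6,9,10,11,12,14}  (accept∈set)
'b' @ 5: {7,8}
'a' @ 6: {}  — no active states
rest 'cb' ignored (set empty)
final: {}; accept 1 not in set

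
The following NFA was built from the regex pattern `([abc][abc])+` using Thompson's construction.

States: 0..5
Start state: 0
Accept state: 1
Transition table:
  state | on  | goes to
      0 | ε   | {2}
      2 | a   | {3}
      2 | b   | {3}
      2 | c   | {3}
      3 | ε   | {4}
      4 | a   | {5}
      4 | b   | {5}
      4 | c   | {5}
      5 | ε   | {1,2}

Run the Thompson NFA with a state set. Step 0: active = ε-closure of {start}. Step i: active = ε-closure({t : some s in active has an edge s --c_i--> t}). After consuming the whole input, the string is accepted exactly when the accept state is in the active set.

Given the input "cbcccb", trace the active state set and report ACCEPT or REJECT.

Answer: ACCEPT

Steps:
initial (ε-close {0}): {0,2}
'c' @ 1: {3,4}
'b' @ 2: {1,2,5}  [accepting]
'c' @ 3: {3,4}
'c' @ 4: {1,2,5}  [accepting]
'c' @ 5: {3,4}
'b' @ 6: {1,2,5}  [accepting]
final: {1,2,5}; accept 1 in set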